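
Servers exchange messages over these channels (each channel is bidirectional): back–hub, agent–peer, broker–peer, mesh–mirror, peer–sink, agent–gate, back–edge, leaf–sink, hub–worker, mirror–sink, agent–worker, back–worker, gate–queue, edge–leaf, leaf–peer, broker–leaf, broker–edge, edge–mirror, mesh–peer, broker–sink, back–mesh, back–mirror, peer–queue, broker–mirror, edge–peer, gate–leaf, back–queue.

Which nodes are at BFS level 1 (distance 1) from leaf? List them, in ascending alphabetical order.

Level 0: leaf
Level 1: broker, edge, gate, peer, sink
Level 2: agent, back, mesh, mirror, queue
Level 3: hub, worker

broker, edge, gate, peer, sink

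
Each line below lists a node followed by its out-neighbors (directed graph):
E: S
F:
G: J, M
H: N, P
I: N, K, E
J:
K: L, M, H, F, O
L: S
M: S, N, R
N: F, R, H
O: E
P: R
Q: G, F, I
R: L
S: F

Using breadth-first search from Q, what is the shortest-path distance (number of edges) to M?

Level 0: Q
Level 1: F, G, I
Level 2: E, J, K, M, N
Level 3: H, L, O, R, S
Level 4: P
M first appears at level 2.

2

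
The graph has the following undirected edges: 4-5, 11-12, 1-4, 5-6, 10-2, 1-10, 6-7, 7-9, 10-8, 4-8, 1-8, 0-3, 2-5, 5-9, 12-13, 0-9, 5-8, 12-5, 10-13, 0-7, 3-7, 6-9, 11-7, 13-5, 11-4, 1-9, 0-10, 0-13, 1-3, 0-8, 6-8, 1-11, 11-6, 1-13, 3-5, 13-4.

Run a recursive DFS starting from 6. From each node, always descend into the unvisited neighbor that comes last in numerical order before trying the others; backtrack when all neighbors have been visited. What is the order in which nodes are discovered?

6 → 11 → 12 → 13 → 10 → 8 → 5 → 9 → 7 → 3 → 1 → 4 → 0 → 2

Visit 6
6 → 11
11 → 12
12 → 13
13 → 10
10 → 8
8 → 5
5 → 9
9 → 7
7 → 3
3 → 1
1 → 4
3 → 0
5 → 2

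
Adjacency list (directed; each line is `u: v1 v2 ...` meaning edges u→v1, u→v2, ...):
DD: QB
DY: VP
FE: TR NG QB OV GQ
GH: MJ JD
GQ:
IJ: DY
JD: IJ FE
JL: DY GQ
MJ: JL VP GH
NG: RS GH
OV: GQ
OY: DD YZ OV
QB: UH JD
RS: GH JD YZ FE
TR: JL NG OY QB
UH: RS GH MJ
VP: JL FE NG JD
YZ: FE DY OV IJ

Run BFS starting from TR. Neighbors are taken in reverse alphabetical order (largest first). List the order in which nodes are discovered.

Visit TR; enqueue QB, OY, NG, JL → queue [QB, OY, NG, JL]
Visit QB; enqueue UH, JD → queue [OY, NG, JL, UH, JD]
Visit OY; enqueue YZ, OV, DD → queue [NG, JL, UH, JD, YZ, OV, DD]
Visit NG; enqueue RS, GH → queue [JL, UH, JD, YZ, OV, DD, RS, GH]
Visit JL; enqueue GQ, DY → queue [UH, JD, YZ, OV, DD, RS, GH, GQ, DY]
Visit UH; enqueue MJ → queue [JD, YZ, OV, DD, RS, GH, GQ, DY, MJ]
Visit JD; enqueue IJ, FE → queue [YZ, OV, DD, RS, GH, GQ, DY, MJ, IJ, FE]
Visit YZ → queue [OV, DD, RS, GH, GQ, DY, MJ, IJ, FE]
Visit OV → queue [DD, RS, GH, GQ, DY, MJ, IJ, FE]
Visit DD → queue [RS, GH, GQ, DY, MJ, IJ, FE]
Visit RS → queue [GH, GQ, DY, MJ, IJ, FE]
Visit GH → queue [GQ, DY, MJ, IJ, FE]
Visit GQ → queue [DY, MJ, IJ, FE]
Visit DY; enqueue VP → queue [MJ, IJ, FE, VP]
Visit MJ → queue [IJ, FE, VP]
Visit IJ → queue [FE, VP]
Visit FE → queue [VP]
Visit VP → queue []

TR, QB, OY, NG, JL, UH, JD, YZ, OV, DD, RS, GH, GQ, DY, MJ, IJ, FE, VP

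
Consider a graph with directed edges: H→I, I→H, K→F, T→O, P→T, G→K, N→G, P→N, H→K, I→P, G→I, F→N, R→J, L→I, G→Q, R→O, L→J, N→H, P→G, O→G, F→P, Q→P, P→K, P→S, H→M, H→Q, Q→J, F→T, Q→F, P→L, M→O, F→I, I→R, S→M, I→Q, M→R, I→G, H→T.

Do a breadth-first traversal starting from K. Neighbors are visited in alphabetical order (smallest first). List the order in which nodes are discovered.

K -> F -> I -> N -> P -> T -> G -> H -> Q -> R -> L -> S -> O -> M -> J

Visit K; enqueue F → queue [F]
Visit F; enqueue I, N, P, T → queue [I, N, P, T]
Visit I; enqueue G, H, Q, R → queue [N, P, T, G, H, Q, R]
Visit N → queue [P, T, G, H, Q, R]
Visit P; enqueue L, S → queue [T, G, H, Q, R, L, S]
Visit T; enqueue O → queue [G, H, Q, R, L, S, O]
Visit G → queue [H, Q, R, L, S, O]
Visit H; enqueue M → queue [Q, R, L, S, O, M]
Visit Q; enqueue J → queue [R, L, S, O, M, J]
Visit R → queue [L, S, O, M, J]
Visit L → queue [S, O, M, J]
Visit S → queue [O, M, J]
Visit O → queue [M, J]
Visit M → queue [J]
Visit J → queue []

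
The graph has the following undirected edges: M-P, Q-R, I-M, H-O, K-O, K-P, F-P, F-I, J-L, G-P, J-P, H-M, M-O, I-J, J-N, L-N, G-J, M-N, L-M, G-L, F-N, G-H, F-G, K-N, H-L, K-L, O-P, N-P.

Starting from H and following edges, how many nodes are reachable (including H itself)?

BFS from H visits: H, G, L, M, O, F, J, P, K, N, I
Reachable nodes: 11 of 13 total.

11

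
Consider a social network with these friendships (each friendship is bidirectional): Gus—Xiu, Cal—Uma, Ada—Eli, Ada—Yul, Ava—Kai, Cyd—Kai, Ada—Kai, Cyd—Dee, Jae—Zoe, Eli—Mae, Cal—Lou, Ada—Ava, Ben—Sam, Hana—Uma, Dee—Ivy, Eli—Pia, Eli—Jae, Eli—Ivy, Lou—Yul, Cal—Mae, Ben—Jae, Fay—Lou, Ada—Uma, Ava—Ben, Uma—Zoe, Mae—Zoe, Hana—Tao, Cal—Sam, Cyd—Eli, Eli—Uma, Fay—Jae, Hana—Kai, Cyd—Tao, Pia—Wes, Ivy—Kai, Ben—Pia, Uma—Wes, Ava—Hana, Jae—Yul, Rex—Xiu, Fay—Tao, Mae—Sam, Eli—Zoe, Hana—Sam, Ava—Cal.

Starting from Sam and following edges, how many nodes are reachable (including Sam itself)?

BFS from Sam visits: Sam, Mae, Hana, Cal, Ben, Zoe, Eli, Uma, Tao, Kai, Ava, Lou, Pia, Jae, Ivy, Cyd, Ada, Wes, Fay, Yul, Dee
Reachable nodes: 21 of 24 total.

21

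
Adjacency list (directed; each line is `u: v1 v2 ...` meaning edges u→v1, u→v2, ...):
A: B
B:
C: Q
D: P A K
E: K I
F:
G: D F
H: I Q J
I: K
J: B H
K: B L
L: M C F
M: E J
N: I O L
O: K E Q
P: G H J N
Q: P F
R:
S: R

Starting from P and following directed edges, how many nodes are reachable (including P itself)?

BFS from P visits: P, G, H, J, N, D, F, I, Q, B, O, L, A, K, E, M, C
Reachable nodes: 17 of 19 total.

17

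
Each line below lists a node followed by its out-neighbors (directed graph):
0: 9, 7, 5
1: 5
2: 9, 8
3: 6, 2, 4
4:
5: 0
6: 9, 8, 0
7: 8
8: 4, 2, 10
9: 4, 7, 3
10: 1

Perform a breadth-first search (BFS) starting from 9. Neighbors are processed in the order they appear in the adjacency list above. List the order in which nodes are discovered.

Visit 9; enqueue 4, 7, 3 → queue [4, 7, 3]
Visit 4 → queue [7, 3]
Visit 7; enqueue 8 → queue [3, 8]
Visit 3; enqueue 6, 2 → queue [8, 6, 2]
Visit 8; enqueue 10 → queue [6, 2, 10]
Visit 6; enqueue 0 → queue [2, 10, 0]
Visit 2 → queue [10, 0]
Visit 10; enqueue 1 → queue [0, 1]
Visit 0; enqueue 5 → queue [1, 5]
Visit 1 → queue [5]
Visit 5 → queue []

9 → 4 → 7 → 3 → 8 → 6 → 2 → 10 → 0 → 1 → 5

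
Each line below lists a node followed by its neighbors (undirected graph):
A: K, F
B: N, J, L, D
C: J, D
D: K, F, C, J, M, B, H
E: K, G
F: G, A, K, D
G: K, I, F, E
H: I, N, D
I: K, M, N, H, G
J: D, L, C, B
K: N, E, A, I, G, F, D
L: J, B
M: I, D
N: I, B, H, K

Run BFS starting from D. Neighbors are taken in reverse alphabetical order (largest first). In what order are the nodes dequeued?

D, M, K, J, H, F, C, B, I, N, G, E, A, L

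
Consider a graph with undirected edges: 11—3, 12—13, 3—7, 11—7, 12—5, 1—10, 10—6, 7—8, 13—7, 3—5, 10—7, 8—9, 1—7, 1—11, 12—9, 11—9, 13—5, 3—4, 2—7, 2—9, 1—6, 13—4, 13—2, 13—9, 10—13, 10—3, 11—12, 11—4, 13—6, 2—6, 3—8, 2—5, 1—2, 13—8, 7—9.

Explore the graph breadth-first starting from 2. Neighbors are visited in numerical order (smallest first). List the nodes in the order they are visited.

2 1 5 6 7 9 13 10 11 3 12 8 4

Visit 2; enqueue 1, 5, 6, 7, 9, 13 → queue [1, 5, 6, 7, 9, 13]
Visit 1; enqueue 10, 11 → queue [5, 6, 7, 9, 13, 10, 11]
Visit 5; enqueue 3, 12 → queue [6, 7, 9, 13, 10, 11, 3, 12]
Visit 6 → queue [7, 9, 13, 10, 11, 3, 12]
Visit 7; enqueue 8 → queue [9, 13, 10, 11, 3, 12, 8]
Visit 9 → queue [13, 10, 11, 3, 12, 8]
Visit 13; enqueue 4 → queue [10, 11, 3, 12, 8, 4]
Visit 10 → queue [11, 3, 12, 8, 4]
Visit 11 → queue [3, 12, 8, 4]
Visit 3 → queue [12, 8, 4]
Visit 12 → queue [8, 4]
Visit 8 → queue [4]
Visit 4 → queue []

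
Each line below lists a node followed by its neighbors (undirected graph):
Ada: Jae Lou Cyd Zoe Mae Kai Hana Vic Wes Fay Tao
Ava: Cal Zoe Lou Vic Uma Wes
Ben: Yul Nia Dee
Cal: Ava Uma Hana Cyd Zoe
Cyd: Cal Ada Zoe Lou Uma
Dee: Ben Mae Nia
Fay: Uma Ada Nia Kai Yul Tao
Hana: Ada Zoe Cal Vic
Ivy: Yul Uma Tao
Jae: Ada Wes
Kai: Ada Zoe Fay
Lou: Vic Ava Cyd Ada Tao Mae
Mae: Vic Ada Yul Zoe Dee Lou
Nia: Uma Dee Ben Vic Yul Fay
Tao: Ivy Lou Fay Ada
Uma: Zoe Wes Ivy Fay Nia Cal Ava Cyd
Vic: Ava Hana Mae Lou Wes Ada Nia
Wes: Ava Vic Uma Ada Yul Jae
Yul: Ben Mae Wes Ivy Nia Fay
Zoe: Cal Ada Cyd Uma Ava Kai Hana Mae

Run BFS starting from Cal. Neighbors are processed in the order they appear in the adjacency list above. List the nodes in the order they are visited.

Visit Cal; enqueue Ava, Uma, Hana, Cyd, Zoe → queue [Ava, Uma, Hana, Cyd, Zoe]
Visit Ava; enqueue Lou, Vic, Wes → queue [Uma, Hana, Cyd, Zoe, Lou, Vic, Wes]
Visit Uma; enqueue Ivy, Fay, Nia → queue [Hana, Cyd, Zoe, Lou, Vic, Wes, Ivy, Fay, Nia]
Visit Hana; enqueue Ada → queue [Cyd, Zoe, Lou, Vic, Wes, Ivy, Fay, Nia, Ada]
Visit Cyd → queue [Zoe, Lou, Vic, Wes, Ivy, Fay, Nia, Ada]
Visit Zoe; enqueue Kai, Mae → queue [Lou, Vic, Wes, Ivy, Fay, Nia, Ada, Kai, Mae]
Visit Lou; enqueue Tao → queue [Vic, Wes, Ivy, Fay, Nia, Ada, Kai, Mae, Tao]
Visit Vic → queue [Wes, Ivy, Fay, Nia, Ada, Kai, Mae, Tao]
Visit Wes; enqueue Yul, Jae → queue [Ivy, Fay, Nia, Ada, Kai, Mae, Tao, Yul, Jae]
Visit Ivy → queue [Fay, Nia, Ada, Kai, Mae, Tao, Yul, Jae]
Visit Fay → queue [Nia, Ada, Kai, Mae, Tao, Yul, Jae]
Visit Nia; enqueue Dee, Ben → queue [Ada, Kai, Mae, Tao, Yul, Jae, Dee, Ben]
Visit Ada → queue [Kai, Mae, Tao, Yul, Jae, Dee, Ben]
Visit Kai → queue [Mae, Tao, Yul, Jae, Dee, Ben]
Visit Mae → queue [Tao, Yul, Jae, Dee, Ben]
Visit Tao → queue [Yul, Jae, Dee, Ben]
Visit Yul → queue [Jae, Dee, Ben]
Visit Jae → queue [Dee, Ben]
Visit Dee → queue [Ben]
Visit Ben → queue []

Cal -> Ava -> Uma -> Hana -> Cyd -> Zoe -> Lou -> Vic -> Wes -> Ivy -> Fay -> Nia -> Ada -> Kai -> Mae -> Tao -> Yul -> Jae -> Dee -> Ben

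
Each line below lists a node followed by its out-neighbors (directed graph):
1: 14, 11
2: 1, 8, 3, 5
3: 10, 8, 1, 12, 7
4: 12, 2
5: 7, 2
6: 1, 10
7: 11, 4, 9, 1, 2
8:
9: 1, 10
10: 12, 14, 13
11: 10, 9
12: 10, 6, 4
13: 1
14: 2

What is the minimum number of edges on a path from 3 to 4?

2

Level 0: 3
Level 1: 1, 7, 8, 10, 12
Level 2: 2, 4, 6, 9, 11, 13, 14
Level 3: 5
4 first appears at level 2.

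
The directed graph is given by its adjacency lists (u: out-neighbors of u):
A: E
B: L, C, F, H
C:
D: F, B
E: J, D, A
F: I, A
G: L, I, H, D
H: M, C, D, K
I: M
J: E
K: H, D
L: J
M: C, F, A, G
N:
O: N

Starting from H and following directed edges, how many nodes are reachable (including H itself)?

13

BFS from H visits: H, M, C, D, K, F, A, G, B, I, E, L, J
Reachable nodes: 13 of 15 total.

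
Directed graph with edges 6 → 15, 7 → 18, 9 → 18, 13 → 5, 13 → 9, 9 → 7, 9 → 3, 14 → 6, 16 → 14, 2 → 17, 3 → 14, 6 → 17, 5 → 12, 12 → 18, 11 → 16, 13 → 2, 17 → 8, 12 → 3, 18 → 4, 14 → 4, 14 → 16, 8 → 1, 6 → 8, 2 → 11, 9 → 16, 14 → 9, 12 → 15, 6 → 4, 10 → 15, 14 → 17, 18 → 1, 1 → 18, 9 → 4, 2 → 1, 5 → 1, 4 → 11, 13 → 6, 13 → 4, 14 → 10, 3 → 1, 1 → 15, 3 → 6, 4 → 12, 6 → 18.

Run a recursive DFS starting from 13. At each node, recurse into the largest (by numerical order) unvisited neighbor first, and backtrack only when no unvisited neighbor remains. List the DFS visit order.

13 → 9 → 18 → 4 → 12 → 15 → 3 → 14 → 17 → 8 → 1 → 16 → 10 → 6 → 11 → 7 → 5 → 2

Visit 13
13 → 9
9 → 18
18 → 4
4 → 12
12 → 15
12 → 3
3 → 14
14 → 17
17 → 8
8 → 1
14 → 16
14 → 10
14 → 6
4 → 11
9 → 7
13 → 5
13 → 2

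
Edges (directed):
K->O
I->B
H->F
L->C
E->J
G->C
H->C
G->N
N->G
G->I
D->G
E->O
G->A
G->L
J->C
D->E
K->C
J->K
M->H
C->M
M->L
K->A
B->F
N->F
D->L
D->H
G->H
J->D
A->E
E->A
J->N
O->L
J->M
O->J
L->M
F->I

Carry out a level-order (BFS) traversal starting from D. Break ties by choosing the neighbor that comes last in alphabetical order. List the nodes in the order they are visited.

Visit D; enqueue L, H, G, E → queue [L, H, G, E]
Visit L; enqueue M, C → queue [H, G, E, M, C]
Visit H; enqueue F → queue [G, E, M, C, F]
Visit G; enqueue N, I, A → queue [E, M, C, F, N, I, A]
Visit E; enqueue O, J → queue [M, C, F, N, I, A, O, J]
Visit M → queue [C, F, N, I, A, O, J]
Visit C → queue [F, N, I, A, O, J]
Visit F → queue [N, I, A, O, J]
Visit N → queue [I, A, O, J]
Visit I; enqueue B → queue [A, O, J, B]
Visit A → queue [O, J, B]
Visit O → queue [J, B]
Visit J; enqueue K → queue [B, K]
Visit B → queue [K]
Visit K → queue []

D L H G E M C F N I A O J B K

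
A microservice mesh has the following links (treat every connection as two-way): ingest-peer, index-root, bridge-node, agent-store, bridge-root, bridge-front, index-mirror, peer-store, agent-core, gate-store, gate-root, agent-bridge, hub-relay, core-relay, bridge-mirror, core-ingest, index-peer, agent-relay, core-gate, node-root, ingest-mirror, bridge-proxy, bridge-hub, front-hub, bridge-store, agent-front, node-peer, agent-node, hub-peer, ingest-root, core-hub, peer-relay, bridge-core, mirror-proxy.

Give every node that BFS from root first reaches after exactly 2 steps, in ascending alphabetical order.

Level 0: root
Level 1: bridge, gate, index, ingest, node
Level 2: agent, core, front, hub, mirror, peer, proxy, store
Level 3: relay

agent, core, front, hub, mirror, peer, proxy, store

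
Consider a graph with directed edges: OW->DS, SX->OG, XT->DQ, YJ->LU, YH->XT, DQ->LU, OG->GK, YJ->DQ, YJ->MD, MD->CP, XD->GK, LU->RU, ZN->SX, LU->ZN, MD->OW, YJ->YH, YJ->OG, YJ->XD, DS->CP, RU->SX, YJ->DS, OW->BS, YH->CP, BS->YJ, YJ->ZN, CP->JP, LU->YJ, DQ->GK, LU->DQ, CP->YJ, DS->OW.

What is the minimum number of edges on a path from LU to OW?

Level 0: LU
Level 1: DQ, RU, YJ, ZN
Level 2: DS, GK, MD, OG, SX, XD, YH
Level 3: CP, OW, XT
Level 4: BS, JP
OW first appears at level 3.

3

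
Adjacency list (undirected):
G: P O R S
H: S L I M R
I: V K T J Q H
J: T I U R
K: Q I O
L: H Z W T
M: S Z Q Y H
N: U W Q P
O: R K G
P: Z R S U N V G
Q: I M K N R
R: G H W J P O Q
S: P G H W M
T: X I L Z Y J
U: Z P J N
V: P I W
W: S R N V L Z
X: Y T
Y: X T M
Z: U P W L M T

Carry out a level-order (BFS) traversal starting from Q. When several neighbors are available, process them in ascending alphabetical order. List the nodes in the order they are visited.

Visit Q; enqueue I, K, M, N, R → queue [I, K, M, N, R]
Visit I; enqueue H, J, T, V → queue [K, M, N, R, H, J, T, V]
Visit K; enqueue O → queue [M, N, R, H, J, T, V, O]
Visit M; enqueue S, Y, Z → queue [N, R, H, J, T, V, O, S, Y, Z]
Visit N; enqueue P, U, W → queue [R, H, J, T, V, O, S, Y, Z, P, U, W]
Visit R; enqueue G → queue [H, J, T, V, O, S, Y, Z, P, U, W, G]
Visit H; enqueue L → queue [J, T, V, O, S, Y, Z, P, U, W, G, L]
Visit J → queue [T, V, O, S, Y, Z, P, U, W, G, L]
Visit T; enqueue X → queue [V, O, S, Y, Z, P, U, W, G, L, X]
Visit V → queue [O, S, Y, Z, P, U, W, G, L, X]
Visit O → queue [S, Y, Z, P, U, W, G, L, X]
Visit S → queue [Y, Z, P, U, W, G, L, X]
Visit Y → queue [Z, P, U, W, G, L, X]
Visit Z → queue [P, U, W, G, L, X]
Visit P → queue [U, W, G, L, X]
Visit U → queue [W, G, L, X]
Visit W → queue [G, L, X]
Visit G → queue [L, X]
Visit L → queue [X]
Visit X → queue []

Q -> I -> K -> M -> N -> R -> H -> J -> T -> V -> O -> S -> Y -> Z -> P -> U -> W -> G -> L -> X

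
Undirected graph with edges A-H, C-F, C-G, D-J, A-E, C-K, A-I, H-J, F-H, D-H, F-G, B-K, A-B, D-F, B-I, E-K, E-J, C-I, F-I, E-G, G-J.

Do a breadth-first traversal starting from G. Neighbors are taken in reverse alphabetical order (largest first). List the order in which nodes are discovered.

Visit G; enqueue J, F, E, C → queue [J, F, E, C]
Visit J; enqueue H, D → queue [F, E, C, H, D]
Visit F; enqueue I → queue [E, C, H, D, I]
Visit E; enqueue K, A → queue [C, H, D, I, K, A]
Visit C → queue [H, D, I, K, A]
Visit H → queue [D, I, K, A]
Visit D → queue [I, K, A]
Visit I; enqueue B → queue [K, A, B]
Visit K → queue [A, B]
Visit A → queue [B]
Visit B → queue []

G → J → F → E → C → H → D → I → K → A → B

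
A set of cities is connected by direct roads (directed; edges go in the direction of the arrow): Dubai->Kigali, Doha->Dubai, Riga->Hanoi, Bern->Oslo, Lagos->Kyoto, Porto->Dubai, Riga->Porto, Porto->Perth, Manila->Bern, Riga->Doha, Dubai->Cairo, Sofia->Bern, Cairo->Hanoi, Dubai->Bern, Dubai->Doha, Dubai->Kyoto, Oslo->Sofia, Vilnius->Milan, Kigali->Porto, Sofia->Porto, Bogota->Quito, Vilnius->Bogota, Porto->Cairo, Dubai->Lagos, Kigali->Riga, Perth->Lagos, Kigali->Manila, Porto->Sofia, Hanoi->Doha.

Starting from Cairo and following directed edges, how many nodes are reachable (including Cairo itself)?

14

BFS from Cairo visits: Cairo, Hanoi, Doha, Dubai, Lagos, Kyoto, Kigali, Bern, Riga, Porto, Manila, Oslo, Sofia, Perth
Reachable nodes: 14 of 18 total.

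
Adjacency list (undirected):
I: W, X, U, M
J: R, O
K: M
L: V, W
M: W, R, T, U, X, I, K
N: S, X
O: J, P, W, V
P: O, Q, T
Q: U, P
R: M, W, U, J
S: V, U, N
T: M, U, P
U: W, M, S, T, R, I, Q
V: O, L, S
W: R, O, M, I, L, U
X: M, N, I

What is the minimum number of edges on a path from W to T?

Level 0: W
Level 1: I, L, M, O, R, U
Level 2: J, K, P, Q, S, T, V, X
Level 3: N
T first appears at level 2.

2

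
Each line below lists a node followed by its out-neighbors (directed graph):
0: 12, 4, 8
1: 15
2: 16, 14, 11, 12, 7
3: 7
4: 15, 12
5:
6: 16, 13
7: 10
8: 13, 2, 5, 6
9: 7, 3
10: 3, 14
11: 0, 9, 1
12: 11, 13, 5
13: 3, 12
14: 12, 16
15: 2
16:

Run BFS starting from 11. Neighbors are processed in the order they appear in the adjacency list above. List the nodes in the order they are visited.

Visit 11; enqueue 0, 9, 1 → queue [0, 9, 1]
Visit 0; enqueue 12, 4, 8 → queue [9, 1, 12, 4, 8]
Visit 9; enqueue 7, 3 → queue [1, 12, 4, 8, 7, 3]
Visit 1; enqueue 15 → queue [12, 4, 8, 7, 3, 15]
Visit 12; enqueue 13, 5 → queue [4, 8, 7, 3, 15, 13, 5]
Visit 4 → queue [8, 7, 3, 15, 13, 5]
Visit 8; enqueue 2, 6 → queue [7, 3, 15, 13, 5, 2, 6]
Visit 7; enqueue 10 → queue [3, 15, 13, 5, 2, 6, 10]
Visit 3 → queue [15, 13, 5, 2, 6, 10]
Visit 15 → queue [13, 5, 2, 6, 10]
Visit 13 → queue [5, 2, 6, 10]
Visit 5 → queue [2, 6, 10]
Visit 2; enqueue 16, 14 → queue [6, 10, 16, 14]
Visit 6 → queue [10, 16, 14]
Visit 10 → queue [16, 14]
Visit 16 → queue [14]
Visit 14 → queue []

11 -> 0 -> 9 -> 1 -> 12 -> 4 -> 8 -> 7 -> 3 -> 15 -> 13 -> 5 -> 2 -> 6 -> 10 -> 16 -> 14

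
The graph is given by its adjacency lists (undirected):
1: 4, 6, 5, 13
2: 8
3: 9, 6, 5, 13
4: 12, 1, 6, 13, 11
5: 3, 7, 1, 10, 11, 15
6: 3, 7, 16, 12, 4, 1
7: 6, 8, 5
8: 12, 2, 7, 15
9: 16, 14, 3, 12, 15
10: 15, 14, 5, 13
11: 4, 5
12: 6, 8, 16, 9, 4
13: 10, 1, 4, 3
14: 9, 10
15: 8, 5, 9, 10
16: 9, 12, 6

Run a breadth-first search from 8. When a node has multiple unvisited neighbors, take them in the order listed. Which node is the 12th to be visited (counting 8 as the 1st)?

Visit 8; enqueue 12, 2, 7, 15 → queue [12, 2, 7, 15]
Visit 12; enqueue 6, 16, 9, 4 → queue [2, 7, 15, 6, 16, 9, 4]
Visit 2 → queue [7, 15, 6, 16, 9, 4]
Visit 7; enqueue 5 → queue [15, 6, 16, 9, 4, 5]
Visit 15; enqueue 10 → queue [6, 16, 9, 4, 5, 10]
Visit 6; enqueue 3, 1 → queue [16, 9, 4, 5, 10, 3, 1]
Visit 16 → queue [9, 4, 5, 10, 3, 1]
Visit 9; enqueue 14 → queue [4, 5, 10, 3, 1, 14]
Visit 4; enqueue 13, 11 → queue [5, 10, 3, 1, 14, 13, 11]
Visit 5 → queue [10, 3, 1, 14, 13, 11]
Visit 10 → queue [3, 1, 14, 13, 11]
Visit 3 → queue [1, 14, 13, 11]
Visit 1 → queue [14, 13, 11]
Visit 14 → queue [13, 11]
Visit 13 → queue [11]
Visit 11 → queue []

Visit order: 8, 12, 2, 7, 15, 6, 16, 9, 4, 5, 10, 3, 1, 14, 13, 11

3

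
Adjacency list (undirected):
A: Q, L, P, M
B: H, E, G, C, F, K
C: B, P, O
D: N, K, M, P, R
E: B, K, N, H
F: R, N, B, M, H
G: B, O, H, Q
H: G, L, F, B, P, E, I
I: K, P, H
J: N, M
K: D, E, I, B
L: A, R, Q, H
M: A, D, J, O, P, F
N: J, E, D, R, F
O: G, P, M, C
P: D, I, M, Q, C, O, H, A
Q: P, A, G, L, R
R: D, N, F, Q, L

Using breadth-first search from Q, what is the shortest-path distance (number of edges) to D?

Level 0: Q
Level 1: A, G, L, P, R
Level 2: B, C, D, F, H, I, M, N, O
Level 3: E, J, K
D first appears at level 2.

2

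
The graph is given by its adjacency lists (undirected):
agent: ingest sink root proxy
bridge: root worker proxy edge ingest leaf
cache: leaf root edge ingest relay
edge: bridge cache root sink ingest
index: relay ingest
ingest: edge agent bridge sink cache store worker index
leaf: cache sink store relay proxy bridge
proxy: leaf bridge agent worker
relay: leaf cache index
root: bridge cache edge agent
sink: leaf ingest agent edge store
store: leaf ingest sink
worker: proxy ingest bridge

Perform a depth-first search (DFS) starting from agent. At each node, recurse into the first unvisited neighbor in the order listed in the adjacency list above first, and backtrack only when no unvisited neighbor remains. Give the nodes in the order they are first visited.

Visit agent
agent → ingest
ingest → edge
edge → bridge
bridge → root
root → cache
cache → leaf
leaf → sink
sink → store
leaf → relay
relay → index
leaf → proxy
proxy → worker

agent, ingest, edge, bridge, root, cache, leaf, sink, store, relay, index, proxy, worker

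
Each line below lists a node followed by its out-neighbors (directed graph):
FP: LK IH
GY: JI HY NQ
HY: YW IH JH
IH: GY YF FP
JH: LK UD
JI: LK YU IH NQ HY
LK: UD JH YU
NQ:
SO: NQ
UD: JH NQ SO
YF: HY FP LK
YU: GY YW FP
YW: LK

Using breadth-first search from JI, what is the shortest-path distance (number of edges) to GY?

2

Level 0: JI
Level 1: HY, IH, LK, NQ, YU
Level 2: FP, GY, JH, UD, YF, YW
Level 3: SO
GY first appears at level 2.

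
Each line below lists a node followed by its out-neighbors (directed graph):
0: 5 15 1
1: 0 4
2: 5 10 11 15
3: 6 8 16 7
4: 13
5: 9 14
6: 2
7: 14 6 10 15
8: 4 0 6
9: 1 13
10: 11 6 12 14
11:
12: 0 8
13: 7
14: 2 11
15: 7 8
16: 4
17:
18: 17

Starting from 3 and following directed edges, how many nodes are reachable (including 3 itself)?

17

BFS from 3 visits: 3, 6, 8, 16, 7, 2, 4, 0, 14, 10, 15, 5, 11, 13, 1, 12, 9
Reachable nodes: 17 of 19 total.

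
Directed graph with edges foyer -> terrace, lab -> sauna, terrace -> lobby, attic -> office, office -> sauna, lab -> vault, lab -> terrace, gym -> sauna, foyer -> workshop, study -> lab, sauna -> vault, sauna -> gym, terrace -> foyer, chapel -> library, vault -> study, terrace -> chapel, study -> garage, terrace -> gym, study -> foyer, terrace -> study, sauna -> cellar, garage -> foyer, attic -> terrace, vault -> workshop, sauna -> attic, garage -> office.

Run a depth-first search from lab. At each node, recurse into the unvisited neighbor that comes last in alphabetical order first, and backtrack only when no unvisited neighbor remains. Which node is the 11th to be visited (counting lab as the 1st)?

terrace

Visit lab
lab → vault
vault → workshop
vault → study
study → garage
garage → office
office → sauna
sauna → gym
sauna → cellar
sauna → attic
attic → terrace
terrace → lobby
terrace → foyer
terrace → chapel
chapel → library

Visit order: lab, vault, workshop, study, garage, office, sauna, gym, cellar, attic, terrace, lobby, foyer, chapel, library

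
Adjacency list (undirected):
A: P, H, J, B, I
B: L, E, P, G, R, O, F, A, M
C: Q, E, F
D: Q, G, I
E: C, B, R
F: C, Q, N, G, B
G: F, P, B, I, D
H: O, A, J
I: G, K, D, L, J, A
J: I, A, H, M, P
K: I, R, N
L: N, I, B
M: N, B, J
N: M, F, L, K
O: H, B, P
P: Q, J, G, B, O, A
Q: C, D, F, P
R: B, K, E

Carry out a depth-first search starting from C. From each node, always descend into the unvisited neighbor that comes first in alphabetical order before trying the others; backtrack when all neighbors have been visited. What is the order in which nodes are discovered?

Visit C
C → E
E → B
B → A
A → H
H → J
J → I
I → D
D → G
G → F
F → N
N → K
K → R
N → L
N → M
F → Q
Q → P
P → O

C → E → B → A → H → J → I → D → G → F → N → K → R → L → M → Q → P → O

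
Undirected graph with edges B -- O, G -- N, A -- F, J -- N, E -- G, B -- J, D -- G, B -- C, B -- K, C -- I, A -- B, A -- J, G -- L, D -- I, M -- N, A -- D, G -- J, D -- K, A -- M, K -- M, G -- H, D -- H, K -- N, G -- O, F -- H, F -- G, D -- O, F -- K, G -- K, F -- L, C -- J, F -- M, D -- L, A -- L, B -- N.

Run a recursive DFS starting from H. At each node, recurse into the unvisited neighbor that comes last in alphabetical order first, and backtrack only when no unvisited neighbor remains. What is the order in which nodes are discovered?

Visit H
H → G
G → O
O → D
D → L
L → F
F → M
M → N
N → K
K → B
B → J
J → C
C → I
J → A
G → E

H, G, O, D, L, F, M, N, K, B, J, C, I, A, E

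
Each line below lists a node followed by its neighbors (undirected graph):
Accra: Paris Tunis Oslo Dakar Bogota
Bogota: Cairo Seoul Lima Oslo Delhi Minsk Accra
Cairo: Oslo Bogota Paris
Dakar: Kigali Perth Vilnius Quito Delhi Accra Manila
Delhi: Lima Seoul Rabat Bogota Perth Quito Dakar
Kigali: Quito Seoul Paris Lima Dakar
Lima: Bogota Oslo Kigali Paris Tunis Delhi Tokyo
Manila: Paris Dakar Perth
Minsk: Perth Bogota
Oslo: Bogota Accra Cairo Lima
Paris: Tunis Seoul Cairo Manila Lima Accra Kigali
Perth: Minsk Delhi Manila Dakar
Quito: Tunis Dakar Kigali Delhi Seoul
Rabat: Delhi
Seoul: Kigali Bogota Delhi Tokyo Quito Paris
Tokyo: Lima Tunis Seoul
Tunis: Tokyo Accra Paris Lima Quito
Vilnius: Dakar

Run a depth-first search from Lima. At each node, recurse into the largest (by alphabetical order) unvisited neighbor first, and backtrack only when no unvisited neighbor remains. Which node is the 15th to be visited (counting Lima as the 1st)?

Visit Lima
Lima → Tunis
Tunis → Tokyo
Tokyo → Seoul
Seoul → Quito
Quito → Kigali
Kigali → Paris
Paris → Manila
Manila → Perth
Perth → Minsk
Minsk → Bogota
Bogota → Oslo
Oslo → Cairo
Oslo → Accra
Accra → Dakar
Dakar → Vilnius
Dakar → Delhi
Delhi → Rabat

Visit order: Lima, Tunis, Tokyo, Seoul, Quito, Kigali, Paris, Manila, Perth, Minsk, Bogota, Oslo, Cairo, Accra, Dakar, Vilnius, Delhi, Rabat

Dakar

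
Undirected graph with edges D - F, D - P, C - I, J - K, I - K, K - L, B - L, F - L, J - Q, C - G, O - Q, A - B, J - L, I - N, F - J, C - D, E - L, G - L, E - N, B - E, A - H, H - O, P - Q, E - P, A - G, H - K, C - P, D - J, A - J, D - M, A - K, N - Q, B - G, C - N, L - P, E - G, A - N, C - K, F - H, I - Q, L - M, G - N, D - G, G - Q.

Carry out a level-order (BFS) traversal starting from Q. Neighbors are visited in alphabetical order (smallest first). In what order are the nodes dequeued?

Q → G → I → J → N → O → P → A → B → C → D → E → L → K → F → H → M

Visit Q; enqueue G, I, J, N, O, P → queue [G, I, J, N, O, P]
Visit G; enqueue A, B, C, D, E, L → queue [I, J, N, O, P, A, B, C, D, E, L]
Visit I; enqueue K → queue [J, N, O, P, A, B, C, D, E, L, K]
Visit J; enqueue F → queue [N, O, P, A, B, C, D, E, L, K, F]
Visit N → queue [O, P, A, B, C, D, E, L, K, F]
Visit O; enqueue H → queue [P, A, B, C, D, E, L, K, F, H]
Visit P → queue [A, B, C, D, E, L, K, F, H]
Visit A → queue [B, C, D, E, L, K, F, H]
Visit B → queue [C, D, E, L, K, F, H]
Visit C → queue [D, E, L, K, F, H]
Visit D; enqueue M → queue [E, L, K, F, H, M]
Visit E → queue [L, K, F, H, M]
Visit L → queue [K, F, H, M]
Visit K → queue [F, H, M]
Visit F → queue [H, M]
Visit H → queue [M]
Visit M → queue []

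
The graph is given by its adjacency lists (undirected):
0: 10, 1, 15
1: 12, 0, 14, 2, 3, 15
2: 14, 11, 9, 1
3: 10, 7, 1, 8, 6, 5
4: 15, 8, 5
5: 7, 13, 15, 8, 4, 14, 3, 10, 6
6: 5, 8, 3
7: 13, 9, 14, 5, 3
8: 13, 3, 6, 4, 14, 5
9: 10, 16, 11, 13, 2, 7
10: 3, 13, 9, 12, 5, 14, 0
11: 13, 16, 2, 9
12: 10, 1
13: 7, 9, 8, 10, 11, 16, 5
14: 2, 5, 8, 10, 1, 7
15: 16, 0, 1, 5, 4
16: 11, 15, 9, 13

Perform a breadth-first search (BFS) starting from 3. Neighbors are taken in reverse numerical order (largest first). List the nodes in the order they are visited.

Visit 3; enqueue 10, 8, 7, 6, 5, 1 → queue [10, 8, 7, 6, 5, 1]
Visit 10; enqueue 14, 13, 12, 9, 0 → queue [8, 7, 6, 5, 1, 14, 13, 12, 9, 0]
Visit 8; enqueue 4 → queue [7, 6, 5, 1, 14, 13, 12, 9, 0, 4]
Visit 7 → queue [6, 5, 1, 14, 13, 12, 9, 0, 4]
Visit 6 → queue [5, 1, 14, 13, 12, 9, 0, 4]
Visit 5; enqueue 15 → queue [1, 14, 13, 12, 9, 0, 4, 15]
Visit 1; enqueue 2 → queue [14, 13, 12, 9, 0, 4, 15, 2]
Visit 14 → queue [13, 12, 9, 0, 4, 15, 2]
Visit 13; enqueue 16, 11 → queue [12, 9, 0, 4, 15, 2, 16, 11]
Visit 12 → queue [9, 0, 4, 15, 2, 16, 11]
Visit 9 → queue [0, 4, 15, 2, 16, 11]
Visit 0 → queue [4, 15, 2, 16, 11]
Visit 4 → queue [15, 2, 16, 11]
Visit 15 → queue [2, 16, 11]
Visit 2 → queue [16, 11]
Visit 16 → queue [11]
Visit 11 → queue []

3 10 8 7 6 5 1 14 13 12 9 0 4 15 2 16 11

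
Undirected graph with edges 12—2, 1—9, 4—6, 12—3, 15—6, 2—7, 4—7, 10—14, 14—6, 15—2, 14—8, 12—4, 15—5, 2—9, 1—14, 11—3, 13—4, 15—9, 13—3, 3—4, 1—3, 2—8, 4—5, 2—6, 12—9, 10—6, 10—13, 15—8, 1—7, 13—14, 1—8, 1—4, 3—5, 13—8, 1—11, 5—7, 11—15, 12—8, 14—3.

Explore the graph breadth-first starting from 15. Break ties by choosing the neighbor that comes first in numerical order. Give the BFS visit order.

15 → 2 → 5 → 6 → 8 → 9 → 11 → 7 → 12 → 3 → 4 → 10 → 14 → 1 → 13

Visit 15; enqueue 2, 5, 6, 8, 9, 11 → queue [2, 5, 6, 8, 9, 11]
Visit 2; enqueue 7, 12 → queue [5, 6, 8, 9, 11, 7, 12]
Visit 5; enqueue 3, 4 → queue [6, 8, 9, 11, 7, 12, 3, 4]
Visit 6; enqueue 10, 14 → queue [8, 9, 11, 7, 12, 3, 4, 10, 14]
Visit 8; enqueue 1, 13 → queue [9, 11, 7, 12, 3, 4, 10, 14, 1, 13]
Visit 9 → queue [11, 7, 12, 3, 4, 10, 14, 1, 13]
Visit 11 → queue [7, 12, 3, 4, 10, 14, 1, 13]
Visit 7 → queue [12, 3, 4, 10, 14, 1, 13]
Visit 12 → queue [3, 4, 10, 14, 1, 13]
Visit 3 → queue [4, 10, 14, 1, 13]
Visit 4 → queue [10, 14, 1, 13]
Visit 10 → queue [14, 1, 13]
Visit 14 → queue [1, 13]
Visit 1 → queue [13]
Visit 13 → queue []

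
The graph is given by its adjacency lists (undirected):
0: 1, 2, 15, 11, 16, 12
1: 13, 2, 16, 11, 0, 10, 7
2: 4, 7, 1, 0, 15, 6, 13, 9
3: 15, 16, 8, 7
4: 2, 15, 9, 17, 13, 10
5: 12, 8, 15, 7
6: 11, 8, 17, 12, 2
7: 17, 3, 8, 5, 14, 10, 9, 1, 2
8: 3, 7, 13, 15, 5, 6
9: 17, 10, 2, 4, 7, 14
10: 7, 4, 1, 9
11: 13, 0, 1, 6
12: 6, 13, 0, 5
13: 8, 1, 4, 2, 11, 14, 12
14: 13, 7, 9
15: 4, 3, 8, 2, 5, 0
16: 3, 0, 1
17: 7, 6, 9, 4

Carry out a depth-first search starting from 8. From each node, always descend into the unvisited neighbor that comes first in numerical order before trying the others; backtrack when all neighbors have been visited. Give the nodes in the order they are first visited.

8, 3, 7, 1, 0, 2, 4, 9, 10, 14, 13, 11, 6, 12, 5, 15, 17, 16

Visit 8
8 → 3
3 → 7
7 → 1
1 → 0
0 → 2
2 → 4
4 → 9
9 → 10
9 → 14
14 → 13
13 → 11
11 → 6
6 → 12
12 → 5
5 → 15
6 → 17
0 → 16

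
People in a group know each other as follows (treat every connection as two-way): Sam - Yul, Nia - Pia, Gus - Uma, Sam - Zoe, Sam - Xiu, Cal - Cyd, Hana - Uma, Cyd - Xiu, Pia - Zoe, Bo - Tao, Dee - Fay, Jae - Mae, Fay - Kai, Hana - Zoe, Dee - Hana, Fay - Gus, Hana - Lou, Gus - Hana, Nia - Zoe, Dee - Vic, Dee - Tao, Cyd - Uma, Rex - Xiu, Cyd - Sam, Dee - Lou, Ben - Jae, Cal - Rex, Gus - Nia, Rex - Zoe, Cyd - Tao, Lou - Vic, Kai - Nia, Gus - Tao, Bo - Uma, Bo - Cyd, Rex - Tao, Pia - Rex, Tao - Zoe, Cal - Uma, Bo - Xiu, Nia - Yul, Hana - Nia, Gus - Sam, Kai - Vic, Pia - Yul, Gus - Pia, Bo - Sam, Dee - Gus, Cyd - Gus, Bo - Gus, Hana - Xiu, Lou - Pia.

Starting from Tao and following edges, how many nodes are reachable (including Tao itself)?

BFS from Tao visits: Tao, Zoe, Rex, Gus, Dee, Cyd, Bo, Sam, Pia, Nia, Hana, Xiu, Cal, Uma, Fay, Vic, Lou, Yul, Kai
Reachable nodes: 19 of 22 total.

19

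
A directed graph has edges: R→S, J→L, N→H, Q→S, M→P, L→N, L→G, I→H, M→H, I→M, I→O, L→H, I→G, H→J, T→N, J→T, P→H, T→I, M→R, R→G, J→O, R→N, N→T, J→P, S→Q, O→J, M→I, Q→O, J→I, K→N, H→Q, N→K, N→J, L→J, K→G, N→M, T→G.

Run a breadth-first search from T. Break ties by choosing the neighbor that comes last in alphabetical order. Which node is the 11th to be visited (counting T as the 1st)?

Visit T; enqueue N, I, G → queue [N, I, G]
Visit N; enqueue M, K, J, H → queue [I, G, M, K, J, H]
Visit I; enqueue O → queue [G, M, K, J, H, O]
Visit G → queue [M, K, J, H, O]
Visit M; enqueue R, P → queue [K, J, H, O, R, P]
Visit K → queue [J, H, O, R, P]
Visit J; enqueue L → queue [H, O, R, P, L]
Visit H; enqueue Q → queue [O, R, P, L, Q]
Visit O → queue [R, P, L, Q]
Visit R; enqueue S → queue [P, L, Q, S]
Visit P → queue [L, Q, S]
Visit L → queue [Q, S]
Visit Q → queue [S]
Visit S → queue []

Visit order: T, N, I, G, M, K, J, H, O, R, P, L, Q, S

P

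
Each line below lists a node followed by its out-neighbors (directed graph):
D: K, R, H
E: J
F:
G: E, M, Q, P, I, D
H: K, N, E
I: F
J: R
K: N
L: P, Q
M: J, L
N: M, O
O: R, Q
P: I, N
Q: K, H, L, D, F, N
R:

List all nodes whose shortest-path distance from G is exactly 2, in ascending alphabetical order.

Level 0: G
Level 1: D, E, I, M, P, Q
Level 2: F, H, J, K, L, N, R
Level 3: O

F, H, J, K, L, N, R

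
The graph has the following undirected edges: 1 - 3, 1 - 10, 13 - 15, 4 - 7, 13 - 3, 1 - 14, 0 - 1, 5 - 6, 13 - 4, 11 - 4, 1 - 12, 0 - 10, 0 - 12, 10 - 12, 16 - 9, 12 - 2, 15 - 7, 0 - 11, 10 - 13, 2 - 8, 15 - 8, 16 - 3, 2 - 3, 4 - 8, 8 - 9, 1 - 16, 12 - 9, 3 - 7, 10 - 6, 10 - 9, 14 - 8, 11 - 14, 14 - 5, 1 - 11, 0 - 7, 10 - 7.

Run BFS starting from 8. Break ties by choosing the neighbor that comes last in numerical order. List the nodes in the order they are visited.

Visit 8; enqueue 15, 14, 9, 4, 2 → queue [15, 14, 9, 4, 2]
Visit 15; enqueue 13, 7 → queue [14, 9, 4, 2, 13, 7]
Visit 14; enqueue 11, 5, 1 → queue [9, 4, 2, 13, 7, 11, 5, 1]
Visit 9; enqueue 16, 12, 10 → queue [4, 2, 13, 7, 11, 5, 1, 16, 12, 10]
Visit 4 → queue [2, 13, 7, 11, 5, 1, 16, 12, 10]
Visit 2; enqueue 3 → queue [13, 7, 11, 5, 1, 16, 12, 10, 3]
Visit 13 → queue [7, 11, 5, 1, 16, 12, 10, 3]
Visit 7; enqueue 0 → queue [11, 5, 1, 16, 12, 10, 3, 0]
Visit 11 → queue [5, 1, 16, 12, 10, 3, 0]
Visit 5; enqueue 6 → queue [1, 16, 12, 10, 3, 0, 6]
Visit 1 → queue [16, 12, 10, 3, 0, 6]
Visit 16 → queue [12, 10, 3, 0, 6]
Visit 12 → queue [10, 3, 0, 6]
Visit 10 → queue [3, 0, 6]
Visit 3 → queue [0, 6]
Visit 0 → queue [6]
Visit 6 → queue []

8 → 15 → 14 → 9 → 4 → 2 → 13 → 7 → 11 → 5 → 1 → 16 → 12 → 10 → 3 → 0 → 6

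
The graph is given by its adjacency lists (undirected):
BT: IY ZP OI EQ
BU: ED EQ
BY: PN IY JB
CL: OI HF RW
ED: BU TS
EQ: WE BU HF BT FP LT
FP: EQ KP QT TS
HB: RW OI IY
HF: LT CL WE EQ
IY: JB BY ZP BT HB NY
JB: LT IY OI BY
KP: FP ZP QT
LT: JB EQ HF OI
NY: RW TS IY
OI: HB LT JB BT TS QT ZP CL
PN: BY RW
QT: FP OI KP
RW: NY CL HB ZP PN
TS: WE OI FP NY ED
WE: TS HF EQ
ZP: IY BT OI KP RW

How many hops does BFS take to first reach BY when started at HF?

Level 0: HF
Level 1: CL, EQ, LT, WE
Level 2: BT, BU, FP, JB, OI, RW, TS
Level 3: BY, ED, HB, IY, KP, NY, PN, QT, ZP
BY first appears at level 3.

3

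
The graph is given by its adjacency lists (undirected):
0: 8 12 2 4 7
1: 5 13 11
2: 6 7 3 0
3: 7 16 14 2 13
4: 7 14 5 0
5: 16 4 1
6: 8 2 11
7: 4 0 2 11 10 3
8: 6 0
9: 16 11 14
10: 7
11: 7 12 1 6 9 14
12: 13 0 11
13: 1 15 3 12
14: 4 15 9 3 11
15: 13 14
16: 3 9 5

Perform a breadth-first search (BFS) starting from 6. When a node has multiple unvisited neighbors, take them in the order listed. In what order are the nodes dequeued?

Visit 6; enqueue 8, 2, 11 → queue [8, 2, 11]
Visit 8; enqueue 0 → queue [2, 11, 0]
Visit 2; enqueue 7, 3 → queue [11, 0, 7, 3]
Visit 11; enqueue 12, 1, 9, 14 → queue [0, 7, 3, 12, 1, 9, 14]
Visit 0; enqueue 4 → queue [7, 3, 12, 1, 9, 14, 4]
Visit 7; enqueue 10 → queue [3, 12, 1, 9, 14, 4, 10]
Visit 3; enqueue 16, 13 → queue [12, 1, 9, 14, 4, 10, 16, 13]
Visit 12 → queue [1, 9, 14, 4, 10, 16, 13]
Visit 1; enqueue 5 → queue [9, 14, 4, 10, 16, 13, 5]
Visit 9 → queue [14, 4, 10, 16, 13, 5]
Visit 14; enqueue 15 → queue [4, 10, 16, 13, 5, 15]
Visit 4 → queue [10, 16, 13, 5, 15]
Visit 10 → queue [16, 13, 5, 15]
Visit 16 → queue [13, 5, 15]
Visit 13 → queue [5, 15]
Visit 5 → queue [15]
Visit 15 → queue []

6 8 2 11 0 7 3 12 1 9 14 4 10 16 13 5 15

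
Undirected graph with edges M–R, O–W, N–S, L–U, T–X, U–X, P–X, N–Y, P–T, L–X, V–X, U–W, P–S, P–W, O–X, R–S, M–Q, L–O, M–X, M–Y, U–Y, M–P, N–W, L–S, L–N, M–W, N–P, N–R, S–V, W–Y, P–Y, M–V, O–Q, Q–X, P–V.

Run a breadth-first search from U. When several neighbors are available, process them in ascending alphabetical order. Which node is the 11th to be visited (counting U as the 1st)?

Q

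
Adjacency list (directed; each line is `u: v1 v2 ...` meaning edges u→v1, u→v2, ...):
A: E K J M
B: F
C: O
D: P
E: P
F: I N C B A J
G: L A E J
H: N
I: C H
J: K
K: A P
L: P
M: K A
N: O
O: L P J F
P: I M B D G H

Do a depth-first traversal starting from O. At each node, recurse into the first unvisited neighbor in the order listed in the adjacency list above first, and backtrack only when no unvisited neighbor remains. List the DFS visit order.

O -> L -> P -> I -> C -> H -> N -> M -> K -> A -> E -> J -> B -> F -> D -> G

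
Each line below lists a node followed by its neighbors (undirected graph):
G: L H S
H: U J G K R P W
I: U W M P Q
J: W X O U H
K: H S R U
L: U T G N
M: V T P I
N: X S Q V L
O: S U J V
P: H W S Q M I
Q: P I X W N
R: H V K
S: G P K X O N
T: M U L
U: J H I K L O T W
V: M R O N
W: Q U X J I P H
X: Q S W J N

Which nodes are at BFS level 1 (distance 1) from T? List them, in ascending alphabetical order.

Level 0: T
Level 1: L, M, U
Level 2: G, H, I, J, K, N, O, P, V, W
Level 3: Q, R, S, X

L, M, U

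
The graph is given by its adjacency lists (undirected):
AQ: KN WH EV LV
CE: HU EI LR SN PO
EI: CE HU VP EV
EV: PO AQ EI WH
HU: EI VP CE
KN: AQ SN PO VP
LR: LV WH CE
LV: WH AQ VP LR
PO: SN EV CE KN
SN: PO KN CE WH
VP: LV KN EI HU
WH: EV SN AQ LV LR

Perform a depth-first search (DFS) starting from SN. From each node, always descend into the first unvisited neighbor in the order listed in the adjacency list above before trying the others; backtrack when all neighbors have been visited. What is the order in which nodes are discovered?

Visit SN
SN → PO
PO → EV
EV → AQ
AQ → KN
KN → VP
VP → LV
LV → WH
WH → LR
LR → CE
CE → HU
HU → EI

SN PO EV AQ KN VP LV WH LR CE HU EI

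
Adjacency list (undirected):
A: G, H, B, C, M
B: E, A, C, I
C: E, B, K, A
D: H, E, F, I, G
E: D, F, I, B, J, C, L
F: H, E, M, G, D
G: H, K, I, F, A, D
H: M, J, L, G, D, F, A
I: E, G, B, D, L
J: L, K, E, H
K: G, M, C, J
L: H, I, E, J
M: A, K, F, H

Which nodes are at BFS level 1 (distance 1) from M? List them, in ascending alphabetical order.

Level 0: M
Level 1: A, F, H, K
Level 2: B, C, D, E, G, J, L
Level 3: I

A, F, H, K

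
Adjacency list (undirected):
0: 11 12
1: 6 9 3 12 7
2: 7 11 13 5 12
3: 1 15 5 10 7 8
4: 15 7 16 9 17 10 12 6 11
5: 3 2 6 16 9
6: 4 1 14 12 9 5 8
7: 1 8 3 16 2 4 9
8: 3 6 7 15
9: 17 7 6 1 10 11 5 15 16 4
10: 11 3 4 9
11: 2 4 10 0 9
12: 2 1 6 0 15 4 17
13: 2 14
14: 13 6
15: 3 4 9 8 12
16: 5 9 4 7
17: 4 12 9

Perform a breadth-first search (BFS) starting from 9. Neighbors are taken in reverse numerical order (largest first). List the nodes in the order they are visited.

Visit 9; enqueue 17, 16, 15, 11, 10, 7, 6, 5, 4, 1 → queue [17, 16, 15, 11, 10, 7, 6, 5, 4, 1]
Visit 17; enqueue 12 → queue [16, 15, 11, 10, 7, 6, 5, 4, 1, 12]
Visit 16 → queue [15, 11, 10, 7, 6, 5, 4, 1, 12]
Visit 15; enqueue 8, 3 → queue [11, 10, 7, 6, 5, 4, 1, 12, 8, 3]
Visit 11; enqueue 2, 0 → queue [10, 7, 6, 5, 4, 1, 12, 8, 3, 2, 0]
Visit 10 → queue [7, 6, 5, 4, 1, 12, 8, 3, 2, 0]
Visit 7 → queue [6, 5, 4, 1, 12, 8, 3, 2, 0]
Visit 6; enqueue 14 → queue [5, 4, 1, 12, 8, 3, 2, 0, 14]
Visit 5 → queue [4, 1, 12, 8, 3, 2, 0, 14]
Visit 4 → queue [1, 12, 8, 3, 2, 0, 14]
Visit 1 → queue [12, 8, 3, 2, 0, 14]
Visit 12 → queue [8, 3, 2, 0, 14]
Visit 8 → queue [3, 2, 0, 14]
Visit 3 → queue [2, 0, 14]
Visit 2; enqueue 13 → queue [0, 14, 13]
Visit 0 → queue [14, 13]
Visit 14 → queue [13]
Visit 13 → queue []

9, 17, 16, 15, 11, 10, 7, 6, 5, 4, 1, 12, 8, 3, 2, 0, 14, 13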